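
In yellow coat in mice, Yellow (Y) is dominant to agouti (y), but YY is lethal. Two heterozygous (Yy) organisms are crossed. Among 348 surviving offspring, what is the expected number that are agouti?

Cross: Yy × Yy
Punnett square offspring (before lethality): 1 YY, 2 Yy, 1 yy
The YY genotype is lethal (embryos die); surviving offspring: 2 Yy, 1 yy
agouti: 1 out of 3 → fraction 1/3
Expected count = 1/3 × 348 = 116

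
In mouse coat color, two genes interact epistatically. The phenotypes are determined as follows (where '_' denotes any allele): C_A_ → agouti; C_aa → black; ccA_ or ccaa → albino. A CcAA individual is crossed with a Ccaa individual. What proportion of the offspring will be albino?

Cross: CcAA × Ccaa — consider each gene separately:
C gene: Cc × Cc → 1 CC, 2 Cc, 1 cc → 3 C_ : 1 cc (out of 4)
A gene: AA × aa → 4 Aa → 4 A_ (out of 4)
Genotype classes (out of 4 × 4 = 16): C_A_ = 3×4 = 12; ccA_ = 1×4 = 4
Apply the phenotype rules: C_A_ (12) → agouti; ccA_ (4) → albino
Phenotype counts (out of 16): 12 agouti, 4 albino
albino: 4 out of 16
Probability: 4/16 = 1/4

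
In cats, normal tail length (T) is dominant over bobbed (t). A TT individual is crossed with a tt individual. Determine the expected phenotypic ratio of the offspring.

Punnett square for TT × tt:
Offspring genotypes: 4 Tt
normal: 4, bobbed: 0
Ratio: all normal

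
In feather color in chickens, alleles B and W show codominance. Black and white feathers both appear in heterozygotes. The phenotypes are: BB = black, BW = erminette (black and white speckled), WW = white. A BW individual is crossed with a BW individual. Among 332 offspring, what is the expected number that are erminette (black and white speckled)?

Punnett square for BW × BW:
Offspring genotypes: 1 BB, 2 BW, 1 WW
Phenotype counts: 1 black, 2 erminette (black and white speckled), 1 white
erminette (black and white speckled): 2 out of 4 → fraction 1/2
Expected count = 1/2 × 332 = 166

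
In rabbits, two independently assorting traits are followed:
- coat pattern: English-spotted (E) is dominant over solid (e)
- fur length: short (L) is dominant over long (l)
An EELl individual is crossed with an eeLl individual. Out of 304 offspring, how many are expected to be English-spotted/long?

Dihybrid cross EELl × eeLl — consider each gene separately:
coat pattern: EE × ee → 4 Ee → 4 E_ (out of 4)
fur length: Ll × Ll → 1 LL, 2 Ll, 1 ll → 3 L_ : 1 ll (out of 4)
Combine (counts out of 4 × 4 = 16): English-spotted/short (E_L_) = 4×3 = 12; English-spotted/long (E_ll) = 4×1 = 4
Phenotype counts (out of 16): 12 English-spotted/short, 4 English-spotted/long
English-spotted/long: 4 out of 16 → fraction 1/4
Expected count = 1/4 × 304 = 76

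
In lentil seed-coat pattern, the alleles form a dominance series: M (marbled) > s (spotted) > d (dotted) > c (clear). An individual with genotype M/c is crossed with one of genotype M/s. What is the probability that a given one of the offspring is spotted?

Cross: M/c × M/s
Allele dominance: M > s > d > c
Offspring genotypes: 1 M/M, 1 M/s, 1 M/c, 1 s/c
Phenotype counts: 3 marbled, 1 spotted
spotted: 1 out of 4
Probability: 1/4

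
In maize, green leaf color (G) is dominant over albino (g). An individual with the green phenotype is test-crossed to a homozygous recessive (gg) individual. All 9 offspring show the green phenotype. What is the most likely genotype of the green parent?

Test cross: ? × gg
All offspring are green.
If the unknown parent were heterozygous (Gg), about half of 9 offspring would be albino; none are. The unknown parent is most likely homozygous dominant (GG).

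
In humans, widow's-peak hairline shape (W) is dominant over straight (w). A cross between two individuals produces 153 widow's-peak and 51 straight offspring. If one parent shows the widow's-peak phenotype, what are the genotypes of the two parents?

Observed offspring: 153 widow's-peak, 51 straight
The observed ratio simplifies to 3:1. Straight (ww) offspring appear, so each parent must contribute one w allele. The parent stated to show widow's-peak carries W, so it is Ww. The other parent is then either Ww or ww: Ww × ww would give a 1:1 split, whereas Ww × Ww gives 3:1 — matching the data. So both parents are heterozygous (Ww × Ww).
Parent genotypes: Ww × Ww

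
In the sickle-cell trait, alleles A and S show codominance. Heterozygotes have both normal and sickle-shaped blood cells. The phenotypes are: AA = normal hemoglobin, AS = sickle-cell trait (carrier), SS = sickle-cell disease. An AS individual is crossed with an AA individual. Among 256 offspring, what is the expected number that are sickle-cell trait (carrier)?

Punnett square for AS × AA:
Offspring genotypes: 2 AA, 2 AS
Phenotype counts: 2 normal hemoglobin, 2 sickle-cell trait (carrier)
sickle-cell trait (carrier): 2 out of 4 → fraction 1/2
Expected count = 1/2 × 256 = 128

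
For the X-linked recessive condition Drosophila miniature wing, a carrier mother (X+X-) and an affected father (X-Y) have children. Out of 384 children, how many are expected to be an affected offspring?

Cross: X+X- × X-Y
Offspring: 1 X+X-, 1 X+Y, 1 X-X-, 1 X-Y
Probability of an affected offspring: 2/4 = 1/2
Expected count = 1/2 × 384 = 192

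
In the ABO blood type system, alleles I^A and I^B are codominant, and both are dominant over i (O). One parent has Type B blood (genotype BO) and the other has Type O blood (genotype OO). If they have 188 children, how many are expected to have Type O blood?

Cross: BO × OO
Possible offspring genotypes: 2 BO, 2 OO
Blood type counts: 2 Type B, 2 Type O
Probability of Type O: 2/4 = 1/2
Expected count = 1/2 × 188 = 94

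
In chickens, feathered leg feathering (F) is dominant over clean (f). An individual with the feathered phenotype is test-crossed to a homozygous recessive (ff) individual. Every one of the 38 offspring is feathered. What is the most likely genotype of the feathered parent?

Test cross: ? × ff
All offspring are feathered.
If the unknown parent were heterozygous (Ff), about half of 38 offspring would be clean; none are. The unknown parent is most likely homozygous dominant (FF).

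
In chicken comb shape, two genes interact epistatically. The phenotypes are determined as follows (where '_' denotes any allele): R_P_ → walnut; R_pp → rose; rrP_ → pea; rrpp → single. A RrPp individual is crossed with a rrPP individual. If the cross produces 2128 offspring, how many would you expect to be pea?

Cross: RrPp × rrPP — consider each gene separately:
R gene: Rr × rr → 2 Rr, 2 rr → 2 R_ : 2 rr (out of 4)
P gene: Pp × PP → 2 PP, 2 Pp → 4 P_ (out of 4)
Genotype classes (out of 4 × 4 = 16): R_P_ = 2×4 = 8; rrP_ = 2×4 = 8
Apply the phenotype rules: R_P_ (8) → walnut; rrP_ (8) → pea
Phenotype counts (out of 16): 8 walnut, 8 pea
pea: 8 out of 16 → fraction 1/2
Expected count = 1/2 × 2128 = 1064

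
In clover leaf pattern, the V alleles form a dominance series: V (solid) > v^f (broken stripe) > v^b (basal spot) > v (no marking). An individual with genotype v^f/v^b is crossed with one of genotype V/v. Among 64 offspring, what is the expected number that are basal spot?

Cross: v^f/v^b × V/v
Allele dominance: V > v^f > v^b > v
Offspring genotypes: 1 V/v^f, 1 v^f/v, 1 V/v^b, 1 v^b/v
Phenotype counts: 2 solid, 1 broken stripe, 1 basal spot
basal spot: 1 out of 4 → fraction 1/4
Expected count = 1/4 × 64 = 16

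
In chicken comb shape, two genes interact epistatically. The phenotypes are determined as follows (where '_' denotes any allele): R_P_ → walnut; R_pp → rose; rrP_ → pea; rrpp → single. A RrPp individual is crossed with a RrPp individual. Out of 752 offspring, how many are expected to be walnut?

Cross: RrPp × RrPp — consider each gene separately:
R gene: Rr × Rr → 1 RR, 2 Rr, 1 rr → 3 R_ : 1 rr (out of 4)
P gene: Pp × Pp → 1 PP, 2 Pp, 1 pp → 3 P_ : 1 pp (out of 4)
Genotype classes (out of 4 × 4 = 16): R_P_ = 3×3 = 9; R_pp = 3×1 = 3; rrP_ = 1×3 = 3; rrpp = 1×1 = 1
Apply the phenotype rules: R_P_ (9) → walnut; R_pp (3) → rose; rrP_ (3) → pea; rrpp (1) → single
Phenotype counts (out of 16): 9 walnut, 3 rose, 3 pea, 1 single
walnut: 9 out of 16 → fraction 9/16
Expected count = 9/16 × 752 = 423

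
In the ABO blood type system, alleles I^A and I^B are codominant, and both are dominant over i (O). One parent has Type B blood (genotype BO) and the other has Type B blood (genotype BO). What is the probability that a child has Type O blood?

Cross: BO × BO
Possible offspring genotypes: 1 BB, 2 BO, 1 OO
Blood type counts: 3 Type B, 1 Type O
Probability of Type O: 1/4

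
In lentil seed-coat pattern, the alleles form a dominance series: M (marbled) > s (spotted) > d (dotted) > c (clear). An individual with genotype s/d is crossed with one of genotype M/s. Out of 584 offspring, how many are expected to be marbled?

Cross: s/d × M/s
Allele dominance: M > s > d > c
Offspring genotypes: 1 M/s, 1 s/s, 1 M/d, 1 s/d
Phenotype counts: 2 marbled, 2 spotted
marbled: 2 out of 4 → fraction 1/2
Expected count = 1/2 × 584 = 292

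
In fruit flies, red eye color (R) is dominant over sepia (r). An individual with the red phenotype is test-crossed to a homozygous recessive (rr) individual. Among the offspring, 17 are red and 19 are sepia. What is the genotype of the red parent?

Test cross: ? × rr
Offspring: 17 red, 19 sepia — approximately 1:1.
A 1:1 ratio in a test cross indicates the unknown parent is heterozygous (Rr).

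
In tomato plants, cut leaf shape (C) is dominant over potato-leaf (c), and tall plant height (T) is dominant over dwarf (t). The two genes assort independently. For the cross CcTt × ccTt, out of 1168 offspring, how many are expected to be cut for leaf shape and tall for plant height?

Dihybrid cross CcTt × ccTt — consider each gene separately:
leaf shape: Cc × cc → 2 Cc, 2 cc → 2 C_ : 2 cc (out of 4)
plant height: Tt × Tt → 1 TT, 2 Tt, 1 tt → 3 T_ : 1 tt (out of 4)
Looking for: cut (C_) and tall (T_)
P(cut) = 2/4, P(tall) = 3/4
P(both) = 2/4 × 3/4 = 6/16 = 3/8
Expected count = 3/8 × 1168 = 438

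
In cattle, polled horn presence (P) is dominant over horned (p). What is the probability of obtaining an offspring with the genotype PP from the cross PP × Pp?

Punnett square for PP × Pp:
Offspring genotypes: 2 PP, 2 Pp
Total offspring: 4
Count with target: 2
Probability: 2/4 = 1/2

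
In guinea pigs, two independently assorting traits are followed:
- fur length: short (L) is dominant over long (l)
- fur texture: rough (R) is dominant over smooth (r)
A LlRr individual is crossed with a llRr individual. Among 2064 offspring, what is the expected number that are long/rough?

Dihybrid cross LlRr × llRr — consider each gene separately:
fur length: Ll × ll → 2 Ll, 2 ll → 2 L_ : 2 ll (out of 4)
fur texture: Rr × Rr → 1 RR, 2 Rr, 1 rr → 3 R_ : 1 rr (out of 4)
Combine (counts out of 4 × 4 = 16): short/rough (L_R_) = 2×3 = 6; short/smooth (L_rr) = 2×1 = 2; long/rough (llR_) = 2×3 = 6; long/smooth (llrr) = 2×1 = 2
Phenotype counts (out of 16): 6 short/rough, 2 short/smooth, 6 long/rough, 2 long/smooth
long/rough: 6 out of 16 → fraction 3/8
Expected count = 3/8 × 2064 = 774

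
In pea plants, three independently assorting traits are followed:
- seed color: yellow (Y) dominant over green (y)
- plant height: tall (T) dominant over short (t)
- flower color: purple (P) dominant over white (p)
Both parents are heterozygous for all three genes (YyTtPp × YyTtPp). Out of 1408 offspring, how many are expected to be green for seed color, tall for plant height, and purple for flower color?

Trihybrid cross: YyTtPp × YyTtPp
Each trait segregates independently with a 3:1 phenotypic ratio, so each gene contributes 3/4 (dominant) or 1/4 (recessive).
Target: green (seed color), tall (plant height), purple (flower color)
Probability = product of independent per-trait probabilities
= 1/4 × 3/4 × 3/4 = 9/64
Expected count = 9/64 × 1408 = 198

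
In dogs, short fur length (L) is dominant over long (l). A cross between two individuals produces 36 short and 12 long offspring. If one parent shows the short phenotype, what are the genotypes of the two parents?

Observed offspring: 36 short, 12 long
The observed ratio simplifies to 3:1. Long (ll) offspring appear, so each parent must contribute one l allele. The parent stated to show short carries L, so it is Ll. The other parent is then either Ll or ll: Ll × ll would give a 1:1 split, whereas Ll × Ll gives 3:1 — matching the data. So both parents are heterozygous (Ll × Ll).
Parent genotypes: Ll × Ll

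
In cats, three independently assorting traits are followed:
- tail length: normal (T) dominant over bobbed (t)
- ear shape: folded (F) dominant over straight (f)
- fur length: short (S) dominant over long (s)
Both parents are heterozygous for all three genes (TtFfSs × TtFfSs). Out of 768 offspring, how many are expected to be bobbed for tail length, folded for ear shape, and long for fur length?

Trihybrid cross: TtFfSs × TtFfSs
Each trait segregates independently with a 3:1 phenotypic ratio, so each gene contributes 3/4 (dominant) or 1/4 (recessive).
Target: bobbed (tail length), folded (ear shape), long (fur length)
Probability = product of independent per-trait probabilities
= 1/4 × 3/4 × 1/4 = 3/64
Expected count = 3/64 × 768 = 36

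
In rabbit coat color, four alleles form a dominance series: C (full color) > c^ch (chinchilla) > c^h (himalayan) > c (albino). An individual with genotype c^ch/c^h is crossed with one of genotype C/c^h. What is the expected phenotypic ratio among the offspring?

Cross: c^ch/c^h × C/c^h
Allele dominance: C > c^ch > c^h > c
Offspring genotypes: 1 C/c^ch, 1 c^ch/c^h, 1 C/c^h, 1 c^h/c^h
Phenotype counts: 2 full color, 1 chinchilla, 1 himalayan
Ratio: 2 full color : 1 chinchilla : 1 himalayan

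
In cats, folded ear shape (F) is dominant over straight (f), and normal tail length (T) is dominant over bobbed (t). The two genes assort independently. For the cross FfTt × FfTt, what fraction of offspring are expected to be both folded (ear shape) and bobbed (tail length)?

Dihybrid cross FfTt × FfTt — consider each gene separately:
ear shape: Ff × Ff → 1 FF, 2 Ff, 1 ff → 3 F_ : 1 ff (out of 4)
tail length: Tt × Tt → 1 TT, 2 Tt, 1 tt → 3 T_ : 1 tt (out of 4)
Looking for: folded (F_) and bobbed (tt)
P(folded) = 3/4, P(bobbed) = 1/4
P(both) = 3/4 × 1/4 = 3/16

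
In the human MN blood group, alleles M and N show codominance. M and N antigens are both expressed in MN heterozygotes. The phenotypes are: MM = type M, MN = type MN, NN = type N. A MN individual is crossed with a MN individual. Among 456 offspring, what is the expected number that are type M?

Punnett square for MN × MN:
Offspring genotypes: 1 MM, 2 MN, 1 NN
Phenotype counts: 1 type M, 2 type MN, 1 type N
type M: 1 out of 4 → fraction 1/4
Expected count = 1/4 × 456 = 114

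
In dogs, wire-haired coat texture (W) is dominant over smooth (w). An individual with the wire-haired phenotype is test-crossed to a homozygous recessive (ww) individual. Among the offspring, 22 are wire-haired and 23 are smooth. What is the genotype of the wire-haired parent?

Test cross: ? × ww
Offspring: 22 wire-haired, 23 smooth — approximately 1:1.
A 1:1 ratio in a test cross indicates the unknown parent is heterozygous (Ww).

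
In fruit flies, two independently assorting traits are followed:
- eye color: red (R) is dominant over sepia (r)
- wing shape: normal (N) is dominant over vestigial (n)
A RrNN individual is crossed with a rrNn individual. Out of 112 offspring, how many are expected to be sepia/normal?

Dihybrid cross RrNN × rrNn — consider each gene separately:
eye color: Rr × rr → 2 Rr, 2 rr → 2 R_ : 2 rr (out of 4)
wing shape: NN × Nn → 2 NN, 2 Nn → 4 N_ (out of 4)
Combine (counts out of 4 × 4 = 16): red/normal (R_N_) = 2×4 = 8; sepia/normal (rrN_) = 2×4 = 8
Phenotype counts (out of 16): 8 red/normal, 8 sepia/normal
sepia/normal: 8 out of 16 → fraction 1/2
Expected count = 1/2 × 112 = 56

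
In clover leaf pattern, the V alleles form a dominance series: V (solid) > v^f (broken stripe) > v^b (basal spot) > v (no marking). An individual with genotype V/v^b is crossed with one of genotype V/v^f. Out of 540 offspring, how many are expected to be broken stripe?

Cross: V/v^b × V/v^f
Allele dominance: V > v^f > v^b > v
Offspring genotypes: 1 V/V, 1 V/v^f, 1 V/v^b, 1 v^f/v^b
Phenotype counts: 3 solid, 1 broken stripe
broken stripe: 1 out of 4 → fraction 1/4
Expected count = 1/4 × 540 = 135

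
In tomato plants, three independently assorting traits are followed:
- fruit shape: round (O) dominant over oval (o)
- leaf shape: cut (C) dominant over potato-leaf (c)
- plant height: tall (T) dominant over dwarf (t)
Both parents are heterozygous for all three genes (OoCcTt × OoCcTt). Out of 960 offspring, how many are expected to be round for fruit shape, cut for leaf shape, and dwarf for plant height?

Trihybrid cross: OoCcTt × OoCcTt
Each trait segregates independently with a 3:1 phenotypic ratio, so each gene contributes 3/4 (dominant) or 1/4 (recessive).
Target: round (fruit shape), cut (leaf shape), dwarf (plant height)
Probability = product of independent per-trait probabilities
= 3/4 × 3/4 × 1/4 = 9/64
Expected count = 9/64 × 960 = 135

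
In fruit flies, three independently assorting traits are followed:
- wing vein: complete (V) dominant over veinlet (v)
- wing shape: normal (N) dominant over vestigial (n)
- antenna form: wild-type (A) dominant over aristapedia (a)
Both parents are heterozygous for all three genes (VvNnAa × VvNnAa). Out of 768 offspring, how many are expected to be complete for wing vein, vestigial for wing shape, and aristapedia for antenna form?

Trihybrid cross: VvNnAa × VvNnAa
Each trait segregates independently with a 3:1 phenotypic ratio, so each gene contributes 3/4 (dominant) or 1/4 (recessive).
Target: complete (wing vein), vestigial (wing shape), aristapedia (antenna form)
Probability = product of independent per-trait probabilities
= 3/4 × 1/4 × 1/4 = 3/64
Expected count = 3/64 × 768 = 36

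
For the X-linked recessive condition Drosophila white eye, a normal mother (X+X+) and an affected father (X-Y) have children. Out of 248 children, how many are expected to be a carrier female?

Cross: X+X+ × X-Y
Offspring: 2 X+X-, 2 X+Y
Probability of a carrier female: 2/4 = 1/2
Expected count = 1/2 × 248 = 124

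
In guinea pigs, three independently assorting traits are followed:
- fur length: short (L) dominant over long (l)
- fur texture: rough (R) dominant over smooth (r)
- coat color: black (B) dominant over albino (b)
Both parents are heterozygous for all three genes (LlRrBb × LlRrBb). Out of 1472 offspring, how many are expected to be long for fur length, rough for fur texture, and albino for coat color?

Trihybrid cross: LlRrBb × LlRrBb
Each trait segregates independently with a 3:1 phenotypic ratio, so each gene contributes 3/4 (dominant) or 1/4 (recessive).
Target: long (fur length), rough (fur texture), albino (coat color)
Probability = product of independent per-trait probabilities
= 1/4 × 3/4 × 1/4 = 3/64
Expected count = 3/64 × 1472 = 69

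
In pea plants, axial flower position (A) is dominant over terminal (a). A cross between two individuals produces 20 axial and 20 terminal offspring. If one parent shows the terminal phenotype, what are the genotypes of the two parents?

Observed offspring: 20 axial, 20 terminal
The observed ratio simplifies to 1:1. One parent shows terminal, so its genotype must be aa. A 1:1 offspring split requires the other parent to be heterozygous (Aa).
Parent genotypes: aa × Aa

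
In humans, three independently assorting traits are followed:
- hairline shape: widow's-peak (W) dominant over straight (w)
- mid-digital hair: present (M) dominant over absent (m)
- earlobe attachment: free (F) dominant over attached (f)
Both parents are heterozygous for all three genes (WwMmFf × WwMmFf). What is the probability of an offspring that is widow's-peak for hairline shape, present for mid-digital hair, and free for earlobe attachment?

Trihybrid cross: WwMmFf × WwMmFf
Each trait segregates independently with a 3:1 phenotypic ratio, so each gene contributes 3/4 (dominant) or 1/4 (recessive).
Target: widow's-peak (hairline shape), present (mid-digital hair), free (earlobe attachment)
Probability = product of independent per-trait probabilities
= 3/4 × 3/4 × 3/4 = 27/64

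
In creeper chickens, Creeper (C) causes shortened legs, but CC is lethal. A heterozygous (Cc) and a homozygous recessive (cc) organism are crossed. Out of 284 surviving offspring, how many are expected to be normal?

Cross: Cc × cc
Punnett square offspring (before lethality): 2 Cc, 2 cc
No CC offspring are produced in this cross.
normal: 2 out of 4 → fraction 1/2
Expected count = 1/2 × 284 = 142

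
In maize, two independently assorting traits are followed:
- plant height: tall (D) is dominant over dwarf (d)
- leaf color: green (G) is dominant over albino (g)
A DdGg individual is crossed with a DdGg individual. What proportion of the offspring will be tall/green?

Dihybrid cross DdGg × DdGg — consider each gene separately:
plant height: Dd × Dd → 1 DD, 2 Dd, 1 dd → 3 D_ : 1 dd (out of 4)
leaf color: Gg × Gg → 1 GG, 2 Gg, 1 gg → 3 G_ : 1 gg (out of 4)
Combine (counts out of 4 × 4 = 16): tall/green (D_G_) = 3×3 = 9; tall/albino (D_gg) = 3×1 = 3; dwarf/green (ddG_) = 1×3 = 3; dwarf/albino (ddgg) = 1×1 = 1
Phenotype counts (out of 16): 9 tall/green, 3 tall/albino, 3 dwarf/green, 1 dwarf/albino
tall/green: 9 out of 16
Probability: 9/16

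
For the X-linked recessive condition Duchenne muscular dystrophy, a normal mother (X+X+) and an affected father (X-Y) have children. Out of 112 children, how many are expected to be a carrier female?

Cross: X+X+ × X-Y
Offspring: 2 X+X-, 2 X+Y
Probability of a carrier female: 2/4 = 1/2
Expected count = 1/2 × 112 = 56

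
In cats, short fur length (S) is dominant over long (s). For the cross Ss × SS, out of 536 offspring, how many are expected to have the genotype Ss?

Punnett square for Ss × SS:
Offspring genotypes: 2 SS, 2 Ss
Total offspring: 4
Count with target: 2
Probability: 2/4 = 1/2
Expected count = 1/2 × 536 = 268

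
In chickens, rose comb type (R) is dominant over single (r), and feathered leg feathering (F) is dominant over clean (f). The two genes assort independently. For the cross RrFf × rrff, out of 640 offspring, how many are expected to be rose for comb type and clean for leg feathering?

Dihybrid cross RrFf × rrff — consider each gene separately:
comb type: Rr × rr → 2 Rr, 2 rr → 2 R_ : 2 rr (out of 4)
leg feathering: Ff × ff → 2 Ff, 2 ff → 2 F_ : 2 ff (out of 4)
Looking for: rose (R_) and clean (ff)
P(rose) = 2/4, P(clean) = 2/4
P(both) = 2/4 × 2/4 = 4/16 = 1/4
Expected count = 1/4 × 640 = 160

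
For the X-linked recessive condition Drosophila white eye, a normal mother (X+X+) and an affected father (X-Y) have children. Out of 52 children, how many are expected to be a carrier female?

Cross: X+X+ × X-Y
Offspring: 2 X+X-, 2 X+Y
Probability of a carrier female: 2/4 = 1/2
Expected count = 1/2 × 52 = 26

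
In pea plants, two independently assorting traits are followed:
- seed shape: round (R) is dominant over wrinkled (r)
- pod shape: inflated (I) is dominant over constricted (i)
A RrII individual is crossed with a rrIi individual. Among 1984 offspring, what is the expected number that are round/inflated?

Dihybrid cross RrII × rrIi — consider each gene separately:
seed shape: Rr × rr → 2 Rr, 2 rr → 2 R_ : 2 rr (out of 4)
pod shape: II × Ii → 2 II, 2 Ii → 4 I_ (out of 4)
Combine (counts out of 4 × 4 = 16): round/inflated (R_I_) = 2×4 = 8; wrinkled/inflated (rrI_) = 2×4 = 8
Phenotype counts (out of 16): 8 round/inflated, 8 wrinkled/inflated
round/inflated: 8 out of 16 → fraction 1/2
Expected count = 1/2 × 1984 = 992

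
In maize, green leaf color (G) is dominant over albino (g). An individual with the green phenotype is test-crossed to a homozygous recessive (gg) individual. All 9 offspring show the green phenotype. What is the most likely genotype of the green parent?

Test cross: ? × gg
All offspring are green.
If the unknown parent were heterozygous (Gg), about half of 9 offspring would be albino; none are. The unknown parent is most likely homozygous dominant (GG).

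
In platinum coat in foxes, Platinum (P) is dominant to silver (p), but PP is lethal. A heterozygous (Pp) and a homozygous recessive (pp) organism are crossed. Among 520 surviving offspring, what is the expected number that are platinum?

Cross: Pp × pp
Punnett square offspring (before lethality): 2 Pp, 2 pp
No PP offspring are produced in this cross.
platinum: 2 out of 4 → fraction 1/2
Expected count = 1/2 × 520 = 260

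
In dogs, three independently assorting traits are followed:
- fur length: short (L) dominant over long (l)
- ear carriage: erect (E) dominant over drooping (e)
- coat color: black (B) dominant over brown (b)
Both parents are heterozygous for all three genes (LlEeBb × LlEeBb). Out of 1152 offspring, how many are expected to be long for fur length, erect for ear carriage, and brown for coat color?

Trihybrid cross: LlEeBb × LlEeBb
Each trait segregates independently with a 3:1 phenotypic ratio, so each gene contributes 3/4 (dominant) or 1/4 (recessive).
Target: long (fur length), erect (ear carriage), brown (coat color)
Probability = product of independent per-trait probabilities
= 1/4 × 3/4 × 1/4 = 3/64
Expected count = 3/64 × 1152 = 54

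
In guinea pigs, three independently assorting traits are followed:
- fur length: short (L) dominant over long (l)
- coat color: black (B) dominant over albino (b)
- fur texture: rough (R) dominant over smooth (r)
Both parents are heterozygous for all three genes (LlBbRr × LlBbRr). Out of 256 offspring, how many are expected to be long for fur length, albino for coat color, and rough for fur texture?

Trihybrid cross: LlBbRr × LlBbRr
Each trait segregates independently with a 3:1 phenotypic ratio, so each gene contributes 3/4 (dominant) or 1/4 (recessive).
Target: long (fur length), albino (coat color), rough (fur texture)
Probability = product of independent per-trait probabilities
= 1/4 × 1/4 × 3/4 = 3/64
Expected count = 3/64 × 256 = 12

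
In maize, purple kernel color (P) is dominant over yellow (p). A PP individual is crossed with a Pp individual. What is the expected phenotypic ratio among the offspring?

Punnett square for PP × Pp:
Offspring genotypes: 2 PP, 2 Pp
purple: 4, yellow: 0
Ratio: all purple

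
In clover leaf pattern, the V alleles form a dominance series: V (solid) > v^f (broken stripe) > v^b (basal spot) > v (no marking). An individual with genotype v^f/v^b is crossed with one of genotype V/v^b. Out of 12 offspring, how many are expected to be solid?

Cross: v^f/v^b × V/v^b
Allele dominance: V > v^f > v^b > v
Offspring genotypes: 1 V/v^f, 1 v^f/v^b, 1 V/v^b, 1 v^b/v^b
Phenotype counts: 2 solid, 1 broken stripe, 1 basal spot
solid: 2 out of 4 → fraction 1/2
Expected count = 1/2 × 12 = 6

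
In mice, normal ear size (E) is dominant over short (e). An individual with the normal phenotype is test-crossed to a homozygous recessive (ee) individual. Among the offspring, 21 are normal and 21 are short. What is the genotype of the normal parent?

Test cross: ? × ee
Offspring: 21 normal, 21 short — approximately 1:1.
A 1:1 ratio in a test cross indicates the unknown parent is heterozygous (Ee).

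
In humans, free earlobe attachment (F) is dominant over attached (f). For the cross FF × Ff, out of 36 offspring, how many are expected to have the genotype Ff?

Punnett square for FF × Ff:
Offspring genotypes: 2 FF, 2 Ff
Total offspring: 4
Count with target: 2
Probability: 2/4 = 1/2
Expected count = 1/2 × 36 = 18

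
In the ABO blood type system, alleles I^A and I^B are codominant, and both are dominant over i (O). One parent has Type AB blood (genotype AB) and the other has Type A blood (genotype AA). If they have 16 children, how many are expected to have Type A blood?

Cross: AB × AA
Possible offspring genotypes: 2 AA, 2 AB
Blood type counts: 2 Type A, 2 Type AB
Probability of Type A: 2/4 = 1/2
Expected count = 1/2 × 16 = 8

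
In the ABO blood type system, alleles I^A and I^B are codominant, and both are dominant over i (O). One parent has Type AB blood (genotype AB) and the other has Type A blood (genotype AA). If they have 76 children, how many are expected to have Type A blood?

Cross: AB × AA
Possible offspring genotypes: 2 AA, 2 AB
Blood type counts: 2 Type A, 2 Type AB
Probability of Type A: 2/4 = 1/2
Expected count = 1/2 × 76 = 38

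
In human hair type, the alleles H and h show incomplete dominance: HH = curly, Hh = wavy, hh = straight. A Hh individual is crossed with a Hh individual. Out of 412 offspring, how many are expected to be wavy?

Punnett square for Hh × Hh:
Offspring genotypes: 1 HH, 2 Hh, 1 hh
Phenotype counts: 1 curly, 2 wavy, 1 straight
wavy: 2 out of 4 → fraction 1/2
Expected count = 1/2 × 412 = 206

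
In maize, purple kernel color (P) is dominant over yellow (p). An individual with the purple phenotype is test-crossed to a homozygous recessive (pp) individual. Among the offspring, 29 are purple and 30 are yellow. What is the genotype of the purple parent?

Test cross: ? × pp
Offspring: 29 purple, 30 yellow — approximately 1:1.
A 1:1 ratio in a test cross indicates the unknown parent is heterozygous (Pp).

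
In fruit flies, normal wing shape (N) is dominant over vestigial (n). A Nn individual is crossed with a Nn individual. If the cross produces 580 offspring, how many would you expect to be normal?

Punnett square for Nn × Nn:
Offspring genotypes: 1 NN, 2 Nn, 1 nn
normal: 3, vestigial: 1
normal: 3 out of 4 → fraction 3/4
Expected count = 3/4 × 580 = 435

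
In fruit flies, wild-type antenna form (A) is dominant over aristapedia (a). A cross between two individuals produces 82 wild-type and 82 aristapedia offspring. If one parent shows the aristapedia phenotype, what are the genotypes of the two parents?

Observed offspring: 82 wild-type, 82 aristapedia
The observed ratio simplifies to 1:1. One parent shows aristapedia, so its genotype must be aa. A 1:1 offspring split requires the other parent to be heterozygous (Aa).
Parent genotypes: aa × Aa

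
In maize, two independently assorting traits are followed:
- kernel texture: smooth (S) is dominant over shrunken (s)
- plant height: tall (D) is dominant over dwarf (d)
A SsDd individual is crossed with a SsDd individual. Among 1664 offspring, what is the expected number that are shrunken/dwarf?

Dihybrid cross SsDd × SsDd — consider each gene separately:
kernel texture: Ss × Ss → 1 SS, 2 Ss, 1 ss → 3 S_ : 1 ss (out of 4)
plant height: Dd × Dd → 1 DD, 2 Dd, 1 dd → 3 D_ : 1 dd (out of 4)
Combine (counts out of 4 × 4 = 16): smooth/tall (S_D_) = 3×3 = 9; smooth/dwarf (S_dd) = 3×1 = 3; shrunken/tall (ssD_) = 1×3 = 3; shrunken/dwarf (ssdd) = 1×1 = 1
Phenotype counts (out of 16): 9 smooth/tall, 3 smooth/dwarf, 3 shrunken/tall, 1 shrunken/dwarf
shrunken/dwarf: 1 out of 16 → fraction 1/16
Expected count = 1/16 × 1664 = 104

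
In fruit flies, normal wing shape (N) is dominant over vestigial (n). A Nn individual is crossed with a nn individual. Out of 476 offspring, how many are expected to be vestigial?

Punnett square for Nn × nn:
Offspring genotypes: 2 Nn, 2 nn
normal: 2, vestigial: 2
vestigial: 2 out of 4 → fraction 1/2
Expected count = 1/2 × 476 = 238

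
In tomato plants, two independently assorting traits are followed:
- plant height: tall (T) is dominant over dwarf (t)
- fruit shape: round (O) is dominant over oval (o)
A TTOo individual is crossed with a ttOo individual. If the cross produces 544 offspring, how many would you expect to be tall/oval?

Dihybrid cross TTOo × ttOo — consider each gene separately:
plant height: TT × tt → 4 Tt → 4 T_ (out of 4)
fruit shape: Oo × Oo → 1 OO, 2 Oo, 1 oo → 3 O_ : 1 oo (out of 4)
Combine (counts out of 4 × 4 = 16): tall/round (T_O_) = 4×3 = 12; tall/oval (T_oo) = 4×1 = 4
Phenotype counts (out of 16): 12 tall/round, 4 tall/oval
tall/oval: 4 out of 16 → fraction 1/4
Expected count = 1/4 × 544 = 136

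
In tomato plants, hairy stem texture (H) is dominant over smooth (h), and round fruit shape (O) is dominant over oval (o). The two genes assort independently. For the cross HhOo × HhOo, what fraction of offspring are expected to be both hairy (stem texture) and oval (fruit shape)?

Dihybrid cross HhOo × HhOo — consider each gene separately:
stem texture: Hh × Hh → 1 HH, 2 Hh, 1 hh → 3 H_ : 1 hh (out of 4)
fruit shape: Oo × Oo → 1 OO, 2 Oo, 1 oo → 3 O_ : 1 oo (out of 4)
Looking for: hairy (H_) and oval (oo)
P(hairy) = 3/4, P(oval) = 1/4
P(both) = 3/4 × 1/4 = 3/16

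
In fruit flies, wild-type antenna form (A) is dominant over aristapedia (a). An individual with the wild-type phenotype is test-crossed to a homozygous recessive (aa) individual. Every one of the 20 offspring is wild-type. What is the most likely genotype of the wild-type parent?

Test cross: ? × aa
All offspring are wild-type.
If the unknown parent were heterozygous (Aa), about half of 20 offspring would be aristapedia; none are. The unknown parent is most likely homozygous dominant (AA).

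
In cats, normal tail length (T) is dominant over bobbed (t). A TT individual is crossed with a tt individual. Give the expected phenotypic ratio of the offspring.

Punnett square for TT × tt:
Offspring genotypes: 4 Tt
normal: 4, bobbed: 0
Ratio: all normal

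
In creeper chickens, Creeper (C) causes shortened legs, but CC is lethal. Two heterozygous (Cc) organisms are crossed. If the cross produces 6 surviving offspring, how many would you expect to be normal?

Cross: Cc × Cc
Punnett square offspring (before lethality): 1 CC, 2 Cc, 1 cc
The CC genotype is lethal (embryos die); surviving offspring: 2 Cc, 1 cc
normal: 1 out of 3 → fraction 1/3
Expected count = 1/3 × 6 = 2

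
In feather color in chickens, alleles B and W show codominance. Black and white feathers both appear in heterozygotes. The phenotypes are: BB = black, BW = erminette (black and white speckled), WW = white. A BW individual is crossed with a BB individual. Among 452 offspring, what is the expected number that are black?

Punnett square for BW × BB:
Offspring genotypes: 2 BB, 2 BW
Phenotype counts: 2 black, 2 erminette (black and white speckled)
black: 2 out of 4 → fraction 1/2
Expected count = 1/2 × 452 = 226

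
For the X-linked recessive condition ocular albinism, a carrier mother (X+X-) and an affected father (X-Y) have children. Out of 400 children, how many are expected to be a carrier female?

Cross: X+X- × X-Y
Offspring: 1 X+X-, 1 X+Y, 1 X-X-, 1 X-Y
Probability of a carrier female: 1/4
Expected count = 1/4 × 400 = 100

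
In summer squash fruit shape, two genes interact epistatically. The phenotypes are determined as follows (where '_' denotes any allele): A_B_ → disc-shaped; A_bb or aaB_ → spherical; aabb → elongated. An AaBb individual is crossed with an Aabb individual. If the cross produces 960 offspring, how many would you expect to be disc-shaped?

Cross: AaBb × Aabb — consider each gene separately:
A gene: Aa × Aa → 1 AA, 2 Aa, 1 aa → 3 A_ : 1 aa (out of 4)
B gene: Bb × bb → 2 Bb, 2 bb → 2 B_ : 2 bb (out of 4)
Genotype classes (out of 4 × 4 = 16): A_B_ = 3×2 = 6; A_bb = 3×2 = 6; aaB_ = 1×2 = 2; aabb = 1×2 = 2
Apply the phenotype rules: A_B_ (6) → disc-shaped; A_bb (6) + aaB_ (2) → spherical; aabb (2) → elongated
Phenotype counts (out of 16): 6 disc-shaped, 8 spherical, 2 elongated
disc-shaped: 6 out of 16 → fraction 3/8
Expected count = 3/8 × 960 = 360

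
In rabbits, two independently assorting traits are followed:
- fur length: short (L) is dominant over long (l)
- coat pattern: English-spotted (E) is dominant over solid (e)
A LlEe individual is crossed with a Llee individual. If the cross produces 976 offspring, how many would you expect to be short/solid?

Dihybrid cross LlEe × Llee — consider each gene separately:
fur length: Ll × Ll → 1 LL, 2 Ll, 1 ll → 3 L_ : 1 ll (out of 4)
coat pattern: Ee × ee → 2 Ee, 2 ee → 2 E_ : 2 ee (out of 4)
Combine (counts out of 4 × 4 = 16): short/English-spotted (L_E_) = 3×2 = 6; short/solid (L_ee) = 3×2 = 6; long/English-spotted (llE_) = 1×2 = 2; long/solid (llee) = 1×2 = 2
Phenotype counts (out of 16): 6 short/English-spotted, 6 short/solid, 2 long/English-spotted, 2 long/solid
short/solid: 6 out of 16 → fraction 3/8
Expected count = 3/8 × 976 = 366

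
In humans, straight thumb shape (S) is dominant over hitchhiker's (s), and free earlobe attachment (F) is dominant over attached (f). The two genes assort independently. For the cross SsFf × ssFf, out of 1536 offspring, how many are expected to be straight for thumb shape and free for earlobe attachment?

Dihybrid cross SsFf × ssFf — consider each gene separately:
thumb shape: Ss × ss → 2 Ss, 2 ss → 2 S_ : 2 ss (out of 4)
earlobe attachment: Ff × Ff → 1 FF, 2 Ff, 1 ff → 3 F_ : 1 ff (out of 4)
Looking for: straight (S_) and free (F_)
P(straight) = 2/4, P(free) = 3/4
P(both) = 2/4 × 3/4 = 6/16 = 3/8
Expected count = 3/8 × 1536 = 576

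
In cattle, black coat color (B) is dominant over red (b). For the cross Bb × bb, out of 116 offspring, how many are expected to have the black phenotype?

Punnett square for Bb × bb:
Offspring genotypes: 2 Bb, 2 bb
Total offspring: 4
Count with target: 2
Probability: 2/4 = 1/2
Expected count = 1/2 × 116 = 58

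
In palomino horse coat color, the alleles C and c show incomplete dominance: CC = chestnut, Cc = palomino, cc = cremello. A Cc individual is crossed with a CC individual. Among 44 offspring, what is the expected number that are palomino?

Punnett square for Cc × CC:
Offspring genotypes: 2 CC, 2 Cc
Phenotype counts: 2 chestnut, 2 palomino
palomino: 2 out of 4 → fraction 1/2
Expected count = 1/2 × 44 = 22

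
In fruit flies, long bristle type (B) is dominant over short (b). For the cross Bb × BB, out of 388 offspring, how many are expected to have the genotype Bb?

Punnett square for Bb × BB:
Offspring genotypes: 2 BB, 2 Bb
Total offspring: 4
Count with target: 2
Probability: 2/4 = 1/2
Expected count = 1/2 × 388 = 194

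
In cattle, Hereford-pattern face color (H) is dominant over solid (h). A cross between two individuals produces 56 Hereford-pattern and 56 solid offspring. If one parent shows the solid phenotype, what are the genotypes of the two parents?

Observed offspring: 56 Hereford-pattern, 56 solid
The observed ratio simplifies to 1:1. One parent shows solid, so its genotype must be hh. A 1:1 offspring split requires the other parent to be heterozygous (Hh).
Parent genotypes: hh × Hh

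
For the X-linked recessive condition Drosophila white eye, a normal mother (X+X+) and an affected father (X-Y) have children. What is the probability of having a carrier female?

Cross: X+X+ × X-Y
Offspring: 2 X+X-, 2 X+Y
Probability of a carrier female: 2/4 = 1/2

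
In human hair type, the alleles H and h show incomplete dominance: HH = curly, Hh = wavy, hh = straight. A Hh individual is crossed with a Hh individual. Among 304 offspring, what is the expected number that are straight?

Punnett square for Hh × Hh:
Offspring genotypes: 1 HH, 2 Hh, 1 hh
Phenotype counts: 1 curly, 2 wavy, 1 straight
straight: 1 out of 4 → fraction 1/4
Expected count = 1/4 × 304 = 76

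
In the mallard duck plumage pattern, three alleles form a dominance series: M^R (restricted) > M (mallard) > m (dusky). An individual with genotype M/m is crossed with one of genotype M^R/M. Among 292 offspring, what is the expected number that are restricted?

Cross: M/m × M^R/M
Allele dominance: M^R > M > m
Offspring genotypes: 1 M^R/M, 1 M/M, 1 M^R/m, 1 M/m
Phenotype counts: 2 restricted, 2 mallard
restricted: 2 out of 4 → fraction 1/2
Expected count = 1/2 × 292 = 146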